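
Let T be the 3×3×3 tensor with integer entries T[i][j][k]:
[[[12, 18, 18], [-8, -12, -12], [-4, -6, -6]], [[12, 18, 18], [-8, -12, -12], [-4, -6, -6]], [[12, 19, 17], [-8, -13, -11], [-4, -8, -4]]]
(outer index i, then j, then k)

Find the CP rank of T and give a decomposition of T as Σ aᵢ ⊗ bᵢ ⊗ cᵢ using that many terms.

rank(T) = 2

Lower bound: the mode-2 unfolding of T (rows indexed by j, columns by (i,k) = (0,0), (0,1), (0,2), (1,0), (1,1), (1,2), (2,0), (2,1), (2,2)) is [[12, 18, 18, 12, 18, 18, 12, 19, 17], [-8, -12, -12, -8, -12, -12, -8, -13, -11], [-4, -6, -6, -4, -6, -6, -4, -8, -4]].
There the 2×2 minor on rows j ∈ {0, 1}, columns (i,k) ∈ {(0,0), (2,1)} is det [[12, 19], [-8, -13]] = -4 ≠ 0, so this unfolding has rank ≥ 2; CP rank is at least every unfolding rank, so rank(T) ≥ 2. (This is only a lower bound: in general the CP rank may exceed every unfolding rank, so we still need to exhibit 2 rank-1 terms summing to T.)
Upper bound — finding two terms. Write S_k = T[:,:,k] for the frontal slices: S₀ = [[12, -8, -4], [12, -8, -4], [12, -8, -4]], S₁ = [[18, -12, -6], [18, -12, -6], [19, -13, -8]], S₂ = [[18, -12, -6], [18, -12, -6], [17, -11, -4]].
If T = a₁ ⊗ b₁ ⊗ c₁ + a₂ ⊗ b₂ ⊗ c₂ then each S_k = c₁[k]·a₁b₁ᵀ + c₂[k]·a₂b₂ᵀ. S₀ and S₁ are linearly independent, so a₁b₁ᵀ and a₂b₂ᵀ must span the same plane of matrices: they are the rank-1 matrices of the form x·S₀ + y·S₁.
The 2×2 minor of x·S₀ + y·S₁ on rows {0,2}, columns {0,1} is −4·xy − 6·y² = (-2)·(2·x + 3·y)(y), vanishing at (x:y) = (3:-2) and (1:0).
M₁ = 3·S₀ − 2·S₁ = [[0, 0, 0], [0, 0, 0], [-2, 2, 4]] = (-2)·[0, 0, 1][1, -1, -2]ᵀ and M₂ = S₀ = [[12, -8, -4], [12, -8, -4], [12, -8, -4]] = 4·[1, 1, 1][3, -2, -1]ᵀ, so take a₁ = [0, 0, 1], b₁ = [1, -1, -2], a₂ = [1, 1, 1], b₂ = [3, -2, -1].
Each slice is an integer combination of E₁ = a₁b₁ᵀ and E₂ = a₂b₂ᵀ: S₀ = 4·E₂, S₁ = E₁ + 6·E₂, S₂ = −E₁ + 6·E₂; reading off coefficients, c₁ = [0, 1, -1] and c₂ = [4, 6, 6].
Hence T = [0, 0, 1] ⊗ [1, -1, -2] ⊗ [0, 1, -1] + [1, 1, 1] ⊗ [3, -2, -1] ⊗ [4, 6, 6], so rank(T) ≤ 2.
These bounds meet, so rank(T) = 2.
Check entry T[1,2,1] = -6: (0)·(-2)·(1) + (1)·(-1)·(6) = -6.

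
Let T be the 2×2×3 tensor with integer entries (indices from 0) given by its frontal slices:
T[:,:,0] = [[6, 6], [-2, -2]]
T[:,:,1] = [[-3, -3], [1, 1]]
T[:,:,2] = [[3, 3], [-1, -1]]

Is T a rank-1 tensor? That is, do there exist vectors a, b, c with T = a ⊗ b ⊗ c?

If T = a ⊗ b ⊗ c then every fibre of T is a multiple of the corresponding factor, so read the factors off the fibres through the nonzero entry T[0,0,0] = 6.
The mode-1 fibre T[:,0,0] = [6, -2] gives a = (3, -1) (primitive direction); the mode-2 fibre T[0,:,0] = [6, 6] gives b = (1, 1); then c[k] = T[0,0,k] / (a[0]·b[0]) = [6, -3, 3] / 3 = (2, -1, 1).
Expanding (3, -1) ⊗ (1, 1) ⊗ (2, -1, 1) reproduces all 12 entries of T, so T = (3, -1) ⊗ (1, 1) ⊗ (2, -1, 1) and rank(T) ≤ 1.
Equivalently every frontal slice T[:,:,k] is c[k] times the rank-1 matrix (3, -1) ⊗ (1, 1). So T has rank 1 (it is nonzero).

Yes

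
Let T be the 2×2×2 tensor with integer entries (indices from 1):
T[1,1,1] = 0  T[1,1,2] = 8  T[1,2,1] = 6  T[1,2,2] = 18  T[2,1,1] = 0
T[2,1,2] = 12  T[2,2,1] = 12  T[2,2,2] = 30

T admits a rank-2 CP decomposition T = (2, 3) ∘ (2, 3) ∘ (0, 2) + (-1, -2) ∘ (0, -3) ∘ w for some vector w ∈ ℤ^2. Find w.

w = (2, 2)

Subtract the known terms from T to get the rank-1 residual R = (-1, -2) ∘ (0, -3) ∘ w, so R[i,j,k] = a[i]·b[j]·w[k]. Pick indices with nonzero a[1]·b[2] = (-1)·(-3) = 3. Only the fibre through (1,2,·) is needed: R[1,2,:] = T[1,2,:] − Σₗ aₗ[1]bₗ[2]cₗ = [6, 18] − (2)·(3)·(0, 2) = [6, 6]. Then w[k] = R[1,2,k] / 3 for each k, giving w = [6, 6] / 3 = (2, 2).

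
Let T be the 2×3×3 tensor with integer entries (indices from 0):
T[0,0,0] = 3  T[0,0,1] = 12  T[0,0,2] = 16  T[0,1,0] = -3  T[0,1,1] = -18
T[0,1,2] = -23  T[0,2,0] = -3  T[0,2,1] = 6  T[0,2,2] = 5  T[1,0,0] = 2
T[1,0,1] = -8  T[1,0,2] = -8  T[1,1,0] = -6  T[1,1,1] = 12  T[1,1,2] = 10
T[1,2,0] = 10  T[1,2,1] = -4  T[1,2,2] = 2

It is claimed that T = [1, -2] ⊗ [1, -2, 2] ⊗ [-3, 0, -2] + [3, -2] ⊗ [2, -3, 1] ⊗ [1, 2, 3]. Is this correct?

Yes

Reconstruct entrywise from the claimed factors. For example, T[0,2,2] = 5 and Σₗ aₗ[0]bₗ[2]cₗ[2] = (1)·(2)·(-2) + (3)·(1)·(3) = 5; checking all 18 entries, every one matches. The claim holds.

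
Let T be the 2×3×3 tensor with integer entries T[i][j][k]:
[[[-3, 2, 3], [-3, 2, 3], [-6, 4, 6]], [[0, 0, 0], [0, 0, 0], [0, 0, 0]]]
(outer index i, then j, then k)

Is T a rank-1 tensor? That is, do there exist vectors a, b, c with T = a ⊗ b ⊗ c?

If T = a ⊗ b ⊗ c then every fibre of T is a multiple of the corresponding factor, so read the factors off the fibres through the nonzero entry T[0,0,0] = -3.
The mode-1 fibre T[:,0,0] = [-3, 0] gives a = [1, 0] (primitive direction); the mode-2 fibre T[0,:,0] = [-3, -3, -6] gives b = [1, 1, 2]; then c[k] = T[0,0,k] / (a[0]·b[0]) = [-3, 2, 3] / 1 = [-3, 2, 3].
Expanding [1, 0] ⊗ [1, 1, 2] ⊗ [-3, 2, 3] reproduces all 18 entries of T, so T = [1, 0] ⊗ [1, 1, 2] ⊗ [-3, 2, 3] and rank(T) ≤ 1.
Equivalently every frontal slice T[:,:,k] is c[k] times the rank-1 matrix [1, 0] ⊗ [1, 1, 2]. So T has rank 1 (it is nonzero).

Yes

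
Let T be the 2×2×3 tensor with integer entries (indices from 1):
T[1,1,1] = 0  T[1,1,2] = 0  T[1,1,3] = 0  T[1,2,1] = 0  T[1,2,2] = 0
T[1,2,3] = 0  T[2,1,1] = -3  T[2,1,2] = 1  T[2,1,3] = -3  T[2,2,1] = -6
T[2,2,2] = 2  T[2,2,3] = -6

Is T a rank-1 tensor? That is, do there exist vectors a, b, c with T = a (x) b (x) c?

Yes

The mode-1 fibre T[:,1,1] = [0, -3] gives a = (0, 1) (primitive direction); the mode-2 fibre T[2,:,1] = [-3, -6] gives b = (1, 2); then c[k] = T[2,1,k] / (a[2]·b[1]) = [-3, 1, -3] / 1 = (-3, 1, -3).
Expanding (0, 1) (x) (1, 2) (x) (-3, 1, -3) reproduces all 12 entries of T, so T = (0, 1) (x) (1, 2) (x) (-3, 1, -3) and rank(T) ≤ 1.
Equivalently every frontal slice T[:,:,k] is c[k] times the rank-1 matrix (0, 1) (x) (1, 2). So T has rank 1 (it is nonzero).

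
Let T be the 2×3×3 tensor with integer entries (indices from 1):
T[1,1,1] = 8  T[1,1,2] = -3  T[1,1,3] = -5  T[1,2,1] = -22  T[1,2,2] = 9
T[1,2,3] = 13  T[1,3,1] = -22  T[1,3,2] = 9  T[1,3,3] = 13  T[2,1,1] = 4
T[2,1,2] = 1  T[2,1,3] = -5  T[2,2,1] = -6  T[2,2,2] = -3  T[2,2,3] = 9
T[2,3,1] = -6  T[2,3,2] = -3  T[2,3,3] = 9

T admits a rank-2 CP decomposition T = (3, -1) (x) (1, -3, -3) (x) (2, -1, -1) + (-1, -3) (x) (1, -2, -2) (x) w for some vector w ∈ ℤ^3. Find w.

Subtract the known terms from T to get the rank-1 residual R = (-1, -3) (x) (1, -2, -2) (x) w, so R[i,j,k] = a[i]·b[j]·w[k]. Pick indices with nonzero a[1]·b[1] = (-1)·(1) = -1. Only the fibre through (1,1,·) is needed: R[1,1,:] = T[1,1,:] − Σₗ aₗ[1]bₗ[1]cₗ = [8, -3, -5] − (3)·(1)·(2, -1, -1) = [2, 0, -2]. Then w[k] = R[1,1,k] / -1 for each k, giving w = [2, 0, -2] / -1 = (-2, 0, 2).

w = (-2, 0, 2)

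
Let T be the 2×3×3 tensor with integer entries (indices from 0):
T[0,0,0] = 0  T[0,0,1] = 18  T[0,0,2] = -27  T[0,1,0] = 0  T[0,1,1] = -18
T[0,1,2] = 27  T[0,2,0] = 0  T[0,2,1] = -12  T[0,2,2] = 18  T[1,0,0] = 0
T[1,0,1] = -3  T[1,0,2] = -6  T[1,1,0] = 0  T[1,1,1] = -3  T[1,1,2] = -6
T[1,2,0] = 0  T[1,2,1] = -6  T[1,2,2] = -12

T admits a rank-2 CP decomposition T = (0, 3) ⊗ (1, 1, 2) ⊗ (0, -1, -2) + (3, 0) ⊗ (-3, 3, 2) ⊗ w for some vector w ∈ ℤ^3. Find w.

Subtract the known terms from T to get the rank-1 residual R = (3, 0) ⊗ (-3, 3, 2) ⊗ w, so R[i,j,k] = a[i]·b[j]·w[k]. Pick indices with nonzero a[0]·b[0] = (3)·(-3) = -9. Only the fibre through (0,0,·) is needed: R[0,0,:] = T[0,0,:] − Σₗ aₗ[0]bₗ[0]cₗ = [0, 18, -27] − (0)·(1)·(0, -1, -2) = [0, 18, -27]. Then w[k] = R[0,0,k] / -9 for each k, giving w = [0, 18, -27] / -9 = (0, -2, 3).

w = (0, -2, 3)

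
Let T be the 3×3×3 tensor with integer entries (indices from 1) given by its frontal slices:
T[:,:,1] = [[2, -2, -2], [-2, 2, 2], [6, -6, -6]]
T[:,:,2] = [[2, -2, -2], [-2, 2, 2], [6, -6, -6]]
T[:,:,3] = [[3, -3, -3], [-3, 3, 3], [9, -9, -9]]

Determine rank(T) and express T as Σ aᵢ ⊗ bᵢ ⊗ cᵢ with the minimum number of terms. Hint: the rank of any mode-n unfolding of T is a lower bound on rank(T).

rank(T) = 1

Lower bound: T ≠ 0 (e.g. T[1,1,1] = 2), so rank(T) ≥ 1.
Upper bound: if T = a ⊗ b ⊗ c then every fibre of T is a multiple of the corresponding factor, so read the factors off the fibres through the nonzero entry T[1,1,1] = 2.
The mode-1 fibre T[:,1,1] = [2, -2, 6] gives a = [1, -1, 3] (primitive direction); the mode-2 fibre T[1,:,1] = [2, -2, -2] gives b = [1, -1, -1]; then c[k] = T[1,1,k] / (a[1]·b[1]) = [2, 2, 3] / 1 = [2, 2, 3].
Expanding [1, -1, 3] ⊗ [1, -1, -1] ⊗ [2, 2, 3] reproduces all 27 entries of T, so T = [1, -1, 3] ⊗ [1, -1, -1] ⊗ [2, 2, 3] and rank(T) ≤ 1.
These bounds meet, so rank(T) = 1.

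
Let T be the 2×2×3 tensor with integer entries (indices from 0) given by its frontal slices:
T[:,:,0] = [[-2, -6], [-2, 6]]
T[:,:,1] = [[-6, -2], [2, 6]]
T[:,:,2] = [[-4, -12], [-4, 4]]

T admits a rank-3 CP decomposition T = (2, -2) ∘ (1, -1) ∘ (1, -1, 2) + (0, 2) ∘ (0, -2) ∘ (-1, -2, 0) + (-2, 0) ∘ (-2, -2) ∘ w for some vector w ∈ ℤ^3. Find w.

w = (-1, -1, -2)

Subtract the known terms from T to get the rank-1 residual R = (-2, 0) ∘ (-2, -2) ∘ w, so R[i,j,k] = a[i]·b[j]·w[k]. Pick indices with nonzero a[0]·b[0] = (-2)·(-2) = 4. Only the fibre through (0,0,·) is needed: R[0,0,:] = T[0,0,:] − Σₗ aₗ[0]bₗ[0]cₗ = [-2, -6, -4] − (2)·(1)·(1, -1, 2) − (0)·(0)·(-1, -2, 0) = [-4, -4, -8]. Then w[k] = R[0,0,k] / 4 for each k, giving w = [-4, -4, -8] / 4 = (-1, -1, -2).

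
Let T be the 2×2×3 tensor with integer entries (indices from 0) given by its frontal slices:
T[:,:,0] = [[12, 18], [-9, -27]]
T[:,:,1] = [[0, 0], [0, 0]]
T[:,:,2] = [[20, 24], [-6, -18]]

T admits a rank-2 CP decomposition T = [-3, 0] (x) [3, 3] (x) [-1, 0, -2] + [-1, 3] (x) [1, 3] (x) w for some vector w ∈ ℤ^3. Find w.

w = [-3, 0, -2]

Subtract the known terms from T to get the rank-1 residual R = [-1, 3] (x) [1, 3] (x) w, so R[i,j,k] = a[i]·b[j]·w[k]. Pick indices with nonzero a[0]·b[0] = (-1)·(1) = -1. Only the fibre through (0,0,·) is needed: R[0,0,:] = T[0,0,:] − Σₗ aₗ[0]bₗ[0]cₗ = [12, 0, 20] − (-3)·(3)·[-1, 0, -2] = [3, 0, 2]. Then w[k] = R[0,0,k] / -1 for each k, giving w = [3, 0, 2] / -1 = [-3, 0, -2].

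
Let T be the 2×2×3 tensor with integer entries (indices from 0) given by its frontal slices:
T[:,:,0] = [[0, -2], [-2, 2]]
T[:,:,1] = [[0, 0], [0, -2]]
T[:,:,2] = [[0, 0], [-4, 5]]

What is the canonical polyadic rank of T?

Lower bound: the mode-3 unfolding of T (rows indexed by k, columns by (i,j) = (0,0), (0,1), (1,0), (1,1)) is [[0, -2, -2, 2], [0, 0, 0, -2], [0, 0, -4, 5]].
There the 3×3 minor on rows k ∈ {0, 1, 2}, columns (i,j) ∈ {(0,1), (1,0), (1,1)} is det [[-2, -2, 2], [0, 0, -2], [0, -4, 5]] = 16 ≠ 0, so this unfolding has rank ≥ 3; CP rank is at least every unfolding rank, so rank(T) ≥ 3. (Flattening ranks never certify an upper bound on CP rank; for that we must actually write T with 3 rank-1 terms.)
Upper bound: T is a sum of 3 rank-1 terms, T = [0, 1] ⊗ [0, 1] ⊗ [-2, -2, 1] + [0, 1] ⊗ [1, -1] ⊗ [-2, 0, -4] + [1, -1] ⊗ [0, 1] ⊗ [-2, 0, 0] (one valid choice — decompositions are not unique — normalised so each a, b is primitive with positive first nonzero entry; check it by expanding all entries), so rank(T) ≤ 3.
These bounds meet, so rank(T) = 3.
Check entry T[0,1,1] = 0: (0)·(1)·(-2) + (0)·(-1)·(0) + (1)·(1)·(0) = 0.

3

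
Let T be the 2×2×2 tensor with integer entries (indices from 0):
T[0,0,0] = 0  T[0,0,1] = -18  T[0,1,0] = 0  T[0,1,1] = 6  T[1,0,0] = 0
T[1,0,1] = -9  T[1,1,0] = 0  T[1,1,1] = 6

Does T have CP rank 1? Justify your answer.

The mode-1 unfolding of T (rows indexed by i, columns by (j,k) = (0,0), (0,1), (1,0), (1,1)) is [[0, -18, 0, 6], [0, -9, 0, 6]].
There the 2×2 minor on rows i ∈ {0, 1}, columns (j,k) ∈ {(0,1), (1,1)} is det [[-18, 6], [-9, 6]] = -54 ≠ 0, so this unfolding has rank ≥ 2; CP rank is at least every unfolding rank, so rank(T) ≥ 2.
In particular rank(T) ≥ 2 > 1, so T is not rank-1.

No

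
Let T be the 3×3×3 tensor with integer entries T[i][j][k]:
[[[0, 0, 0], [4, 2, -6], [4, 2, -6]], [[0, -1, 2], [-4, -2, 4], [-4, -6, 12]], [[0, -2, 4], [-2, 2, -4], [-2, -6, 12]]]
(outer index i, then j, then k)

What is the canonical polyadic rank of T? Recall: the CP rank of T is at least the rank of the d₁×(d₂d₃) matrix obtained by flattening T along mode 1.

Lower bound: the mode-1 unfolding of T (rows indexed by i, columns by (j,k) = (0,0), (0,1), (0,2), (1,0), (1,1), (1,2), (2,0), (2,1), (2,2)) is [[0, 0, 0, 4, 2, -6, 4, 2, -6], [0, -1, 2, -4, -2, 4, -4, -6, 12], [0, -2, 4, -2, 2, -4, -2, -6, 12]].
There the 3×3 minor on rows i ∈ {0, 1, 2}, columns (j,k) ∈ {(0,1), (1,0), (1,1)} is det [[0, 4, 2], [-1, -4, -2], [-2, -2, 2]] = 12 ≠ 0, so this unfolding has rank ≥ 3; CP rank is at least every unfolding rank, so rank(T) ≥ 3. (Unfolding ranks only ever bound the CP rank from below — rank(T) can be strictly larger than all of them — so the matching upper bound has to come from an explicit 3-term decomposition.)
Upper bound: T is a sum of 3 rank-1 terms, T = (0, 1, 2) ⊗ (1, -2, 2) ⊗ (0, -1, 2) + (1, -2, -1) ⊗ (0, 1, 1) ⊗ (0, 2, -2) + (2, -2, -1) ⊗ (0, 1, 1) ⊗ (2, 0, -2) (written with every a and b primitive with positive leading entry and the scale carried by c; CP decompositions are not unique, and this one is verified by expanding entrywise), so rank(T) ≤ 3.
These bounds meet, so rank(T) = 3.
Check entry T[0,2,2] = -6: (0)·(2)·(2) + (1)·(1)·(-2) + (2)·(1)·(-2) = -6.

3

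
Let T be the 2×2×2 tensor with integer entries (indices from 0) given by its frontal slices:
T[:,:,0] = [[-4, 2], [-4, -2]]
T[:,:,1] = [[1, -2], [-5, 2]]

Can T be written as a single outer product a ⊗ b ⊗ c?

The mode-1 unfolding of T (rows indexed by i, columns by (j,k) = (0,0), (0,1), (1,0), (1,1)) is [[-4, 1, 2, -2], [-4, -5, -2, 2]].
There the 2×2 minor on rows i ∈ {0, 1}, columns (j,k) ∈ {(0,0), (0,1)} is det [[-4, 1], [-4, -5]] = 24 ≠ 0, so this unfolding has rank ≥ 2; CP rank is at least every unfolding rank, so rank(T) ≥ 2.
In particular rank(T) ≥ 2 > 1, so T is not rank-1.

No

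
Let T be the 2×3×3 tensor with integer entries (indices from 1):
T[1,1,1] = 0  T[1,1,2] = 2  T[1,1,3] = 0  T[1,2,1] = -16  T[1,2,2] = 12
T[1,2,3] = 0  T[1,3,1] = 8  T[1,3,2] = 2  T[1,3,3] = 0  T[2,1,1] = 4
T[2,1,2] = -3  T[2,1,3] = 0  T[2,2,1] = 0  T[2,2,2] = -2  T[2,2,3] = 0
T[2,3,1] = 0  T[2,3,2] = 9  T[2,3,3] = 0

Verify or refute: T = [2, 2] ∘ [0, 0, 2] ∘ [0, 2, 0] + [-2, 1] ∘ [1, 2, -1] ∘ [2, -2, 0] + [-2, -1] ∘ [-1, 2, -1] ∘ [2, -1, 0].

Yes

Reconstruct entrywise from the claimed factors. For example, T[2,1,3] = 0 and Σₗ aₗ[2]bₗ[1]cₗ[3] = (2)·(0)·(0) + (1)·(1)·(0) + (-1)·(-1)·(0) = 0; checking all 18 entries, every one matches. The claim holds.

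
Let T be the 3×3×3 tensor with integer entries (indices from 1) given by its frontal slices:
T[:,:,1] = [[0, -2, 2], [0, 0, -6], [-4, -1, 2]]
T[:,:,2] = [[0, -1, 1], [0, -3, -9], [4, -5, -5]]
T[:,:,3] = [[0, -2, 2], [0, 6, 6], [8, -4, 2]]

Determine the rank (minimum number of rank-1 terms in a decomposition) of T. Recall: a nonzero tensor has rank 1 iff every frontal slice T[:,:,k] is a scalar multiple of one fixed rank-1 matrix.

3

Lower bound: in the mode-3 unfolding of T (rows indexed by k, columns by (i,j)) the 3×3 minor on rows k ∈ {1, 2, 3}, columns (i,j) ∈ {(1,2), (2,2), (3,1)} is det [[-2, 0, -4], [-1, -3, 4], [-2, 6, 8]] = 144 ≠ 0, so that unfolding has rank ≥ 3 and hence rank(T) ≥ 3 (CP rank is at least every unfolding rank, though it can be larger).
Upper bound: T is a sum of 3 rank-1 terms, T = [0, 0, 1] ⊗ [2, -1, -1] ⊗ [-2, 2, 4] + [0, 2, 1] ⊗ [0, 1, 2] ⊗ [-1, -2, 2] + [1, -1, 1] ⊗ [0, 1, -1] ⊗ [-2, -1, -2] (written with every a and b primitive with positive leading entry and the scale carried by c; CP decompositions are not unique, and this one is verified by expanding entrywise), so rank(T) ≤ 3.
These bounds meet, so rank(T) = 3.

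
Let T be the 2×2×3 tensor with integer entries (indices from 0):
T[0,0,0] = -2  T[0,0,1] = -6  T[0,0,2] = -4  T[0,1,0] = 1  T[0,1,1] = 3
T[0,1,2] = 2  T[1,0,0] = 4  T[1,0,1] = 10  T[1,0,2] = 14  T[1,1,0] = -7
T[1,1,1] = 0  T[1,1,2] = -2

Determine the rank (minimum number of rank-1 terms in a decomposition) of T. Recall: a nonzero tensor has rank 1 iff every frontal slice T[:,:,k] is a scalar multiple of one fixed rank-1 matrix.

Lower bound: in the mode-3 unfolding of T (rows indexed by k, columns by (i,j)) the 3×3 minor on rows k ∈ {0, 1, 2}, columns (i,j) ∈ {(0,0), (1,0), (1,1)} is det [[-2, 4, -7], [-6, 10, 0], [-4, 14, -2]] = 300 ≠ 0, so that unfolding has rank ≥ 3 and hence rank(T) ≥ 3 (CP rank is at least every unfolding rank, though it can be larger).
Upper bound: T is a sum of 3 rank-1 terms, T = (0, 1) ⊗ (1, 2) ⊗ (-2, 2, 2) + (1, 2) ⊗ (2, -1) ⊗ (1, 1, 2) + (2, -1) ⊗ (2, -1) ⊗ (-1, -2, -2) (one valid choice — decompositions are not unique — normalised so each a, b is primitive with positive first nonzero entry; check it by expanding all entries), so rank(T) ≤ 3.
These bounds meet, so rank(T) = 3.

3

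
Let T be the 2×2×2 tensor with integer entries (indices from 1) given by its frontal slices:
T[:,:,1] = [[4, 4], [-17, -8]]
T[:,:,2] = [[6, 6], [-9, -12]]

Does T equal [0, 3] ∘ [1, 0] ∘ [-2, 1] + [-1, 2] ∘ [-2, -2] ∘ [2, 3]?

No

Reconstruct entry (2,1,1) from the claimed factors: Σₗ aₗ[2]bₗ[1]cₗ[1] = (3)·(1)·(-2) + (2)·(-2)·(2) = -14, but T[2,1,1] = -17. The claim is false.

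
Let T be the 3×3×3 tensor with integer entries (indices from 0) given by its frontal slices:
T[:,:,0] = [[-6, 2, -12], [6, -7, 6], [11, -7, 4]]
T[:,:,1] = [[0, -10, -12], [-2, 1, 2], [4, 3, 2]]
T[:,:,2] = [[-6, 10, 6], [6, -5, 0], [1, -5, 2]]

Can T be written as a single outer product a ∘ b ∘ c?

No

The mode-2 unfolding of T (rows indexed by j, columns by (i,k) = (0,0), (0,1), (0,2), (1,0), (1,1), (1,2), (2,0), (2,1), (2,2)) is [[-6, 0, -6, 6, -2, 6, 11, 4, 1], [2, -10, 10, -7, 1, -5, -7, 3, -5], [-12, -12, 6, 6, 2, 0, 4, 2, 2]].
There the 3×3 minor on rows j ∈ {0, 1, 2}, columns (i,k) ∈ {(0,0), (0,1), (0,2)} is det [[-6, 0, -6], [2, -10, 10], [-12, -12, 6]] = 504 ≠ 0, so this unfolding has rank ≥ 3; CP rank is at least every unfolding rank, so rank(T) ≥ 3.
In particular rank(T) ≥ 3 > 1, so T is not rank-1.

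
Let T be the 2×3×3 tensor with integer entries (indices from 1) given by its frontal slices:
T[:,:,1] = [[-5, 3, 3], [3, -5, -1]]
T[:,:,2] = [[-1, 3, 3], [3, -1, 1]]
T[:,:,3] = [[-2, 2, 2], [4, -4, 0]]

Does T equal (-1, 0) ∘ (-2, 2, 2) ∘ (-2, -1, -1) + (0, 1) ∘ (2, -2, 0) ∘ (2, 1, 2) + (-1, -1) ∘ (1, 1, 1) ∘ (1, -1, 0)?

Reconstruct entrywise from the claimed factors. For example, T[1,2,3] = 2 and Σₗ aₗ[1]bₗ[2]cₗ[3] = (-1)·(2)·(-1) + (0)·(-2)·(2) + (-1)·(1)·(0) = 2; checking all 18 entries, every one matches. The claim holds.

Yes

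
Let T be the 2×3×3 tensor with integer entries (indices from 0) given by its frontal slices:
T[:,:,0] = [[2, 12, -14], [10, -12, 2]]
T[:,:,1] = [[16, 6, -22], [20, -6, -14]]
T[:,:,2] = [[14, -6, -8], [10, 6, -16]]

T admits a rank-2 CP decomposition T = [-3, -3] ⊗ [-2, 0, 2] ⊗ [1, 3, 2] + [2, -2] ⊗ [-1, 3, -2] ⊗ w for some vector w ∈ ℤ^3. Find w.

w = [2, 1, -1]

Subtract the known terms from T to get the rank-1 residual R = [2, -2] ⊗ [-1, 3, -2] ⊗ w, so R[i,j,k] = a[i]·b[j]·w[k]. Pick indices with nonzero a[0]·b[0] = (2)·(-1) = -2. Only the fibre through (0,0,·) is needed: R[0,0,:] = T[0,0,:] − Σₗ aₗ[0]bₗ[0]cₗ = [2, 16, 14] − (-3)·(-2)·[1, 3, 2] = [-4, -2, 2]. Then w[k] = R[0,0,k] / -2 for each k, giving w = [-4, -2, 2] / -2 = [2, 1, -1].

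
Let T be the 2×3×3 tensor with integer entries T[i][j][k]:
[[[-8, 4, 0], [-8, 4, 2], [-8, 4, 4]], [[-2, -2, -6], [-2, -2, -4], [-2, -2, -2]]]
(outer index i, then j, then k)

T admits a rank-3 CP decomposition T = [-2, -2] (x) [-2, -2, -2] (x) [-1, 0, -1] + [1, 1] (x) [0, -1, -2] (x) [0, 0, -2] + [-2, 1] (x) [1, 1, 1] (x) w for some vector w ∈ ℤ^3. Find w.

Subtract the known terms from T to get the rank-1 residual R = [-2, 1] (x) [1, 1, 1] (x) w, so R[i,j,k] = a[i]·b[j]·w[k]. Pick indices with nonzero a[0]·b[0] = (-2)·(1) = -2. Only the fibre through (0,0,·) is needed: R[0,0,:] = T[0,0,:] − Σₗ aₗ[0]bₗ[0]cₗ = [-8, 4, 0] − (-2)·(-2)·[-1, 0, -1] − (1)·(0)·[0, 0, -2] = [-4, 4, 4]. Then w[k] = R[0,0,k] / -2 for each k, giving w = [-4, 4, 4] / -2 = [2, -2, -2].

w = [2, -2, -2]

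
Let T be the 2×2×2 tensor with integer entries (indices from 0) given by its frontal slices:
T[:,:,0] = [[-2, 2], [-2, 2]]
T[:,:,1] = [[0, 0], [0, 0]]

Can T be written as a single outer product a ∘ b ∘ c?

Yes

If T = a ∘ b ∘ c then every fibre of T is a multiple of the corresponding factor, so read the factors off the fibres through the nonzero entry T[0,0,0] = -2.
The mode-1 fibre T[:,0,0] = [-2, -2] gives a = [1, 1] (primitive direction); the mode-2 fibre T[0,:,0] = [-2, 2] gives b = [1, -1]; then c[k] = T[0,0,k] / (a[0]·b[0]) = [-2, 0] / 1 = [-2, 0].
Expanding [1, 1] ∘ [1, -1] ∘ [-2, 0] reproduces all 8 entries of T, so T = [1, 1] ∘ [1, -1] ∘ [-2, 0] and rank(T) ≤ 1.
Equivalently every frontal slice T[:,:,k] is c[k] times the rank-1 matrix [1, 1] ∘ [1, -1]. So T has rank 1 (it is nonzero).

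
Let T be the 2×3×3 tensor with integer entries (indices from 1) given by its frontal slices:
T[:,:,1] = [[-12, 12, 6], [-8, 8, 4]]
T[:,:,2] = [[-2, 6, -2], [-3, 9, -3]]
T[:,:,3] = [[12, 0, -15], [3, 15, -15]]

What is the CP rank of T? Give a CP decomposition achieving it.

Lower bound: in the mode-2 unfolding of T (rows indexed by j, columns by (i,k)) the 2×2 minor on rows j ∈ {1, 2}, columns (i,k) ∈ {(1,1), (1,2)} is det [[-12, -2], [12, 6]] = -48 ≠ 0, so that unfolding has rank ≥ 2 and hence rank(T) ≥ 2 (CP rank is at least every unfolding rank, though it can be larger).
Upper bound: with S_k = T[:,:,k], the two rank-1 terms a₁b₁ᵀ, a₂b₂ᵀ are the rank-1 members of the pencil x·S₁ + y·S₂.
The 2×2 minor of x·S₁ + y·S₂ on rows {1,2}, columns {1,2} is −40·xy = (-40)·(y)(x), vanishing at (x:y) = (1:0) and (0:1).
M₁ = S₁ = [[-12, 12, 6], [-8, 8, 4]] = (-2)·(3, 2)(2, -2, -1)ᵀ and M₂ = S₂ = [[-2, 6, -2], [-3, 9, -3]] = −(2, 3)(1, -3, 1)ᵀ, so take a₁ = (3, 2), b₁ = (2, -2, -1), a₂ = (2, 3), b₂ = (1, -3, 1).
Each slice is an integer combination of E₁ = a₁b₁ᵀ and E₂ = a₂b₂ᵀ: S₁ = −2·E₁, S₂ = −E₂, S₃ = 3·E₁ − 3·E₂; reading off coefficients, c₁ = (-2, 0, 3) and c₂ = (0, -1, -3).
Hence T = (3, 2) ⊗ (2, -2, -1) ⊗ (-2, 0, 3) + (2, 3) ⊗ (1, -3, 1) ⊗ (0, -1, -3), so rank(T) ≤ 2.
These bounds meet, so rank(T) = 2.

rank(T) = 2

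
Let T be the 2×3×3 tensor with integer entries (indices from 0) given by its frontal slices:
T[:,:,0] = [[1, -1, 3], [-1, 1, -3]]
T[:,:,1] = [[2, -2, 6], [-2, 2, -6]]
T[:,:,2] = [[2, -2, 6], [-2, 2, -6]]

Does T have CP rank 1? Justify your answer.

If T = a ⊗ b ⊗ c then every fibre of T is a multiple of the corresponding factor, so read the factors off the fibres through the nonzero entry T[0,0,0] = 1.
The mode-1 fibre T[:,0,0] = [1, -1] gives a = [1, -1] (primitive direction); the mode-2 fibre T[0,:,0] = [1, -1, 3] gives b = [1, -1, 3]; then c[k] = T[0,0,k] / (a[0]·b[0]) = [1, 2, 2] / 1 = [1, 2, 2].
Expanding [1, -1] ⊗ [1, -1, 3] ⊗ [1, 2, 2] reproduces all 18 entries of T, so T = [1, -1] ⊗ [1, -1, 3] ⊗ [1, 2, 2] and rank(T) ≤ 1.
Equivalently every frontal slice T[:,:,k] is c[k] times the rank-1 matrix [1, -1] ⊗ [1, -1, 3]. So T has rank 1 (it is nonzero).

Yes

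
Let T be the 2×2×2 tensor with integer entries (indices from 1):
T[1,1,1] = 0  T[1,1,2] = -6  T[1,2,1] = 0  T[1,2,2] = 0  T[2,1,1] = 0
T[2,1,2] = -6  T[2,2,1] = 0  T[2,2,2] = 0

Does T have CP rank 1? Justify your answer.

Yes

The mode-1 fibre T[:,1,2] = [-6, -6] gives a = [1, 1] (primitive direction); the mode-2 fibre T[1,:,2] = [-6, 0] gives b = [1, 0]; then c[k] = T[1,1,k] / (a[1]·b[1]) = [0, -6] / 1 = [0, -6].
Expanding [1, 1] ⊗ [1, 0] ⊗ [0, -6] reproduces all 8 entries of T, so T = [1, 1] ⊗ [1, 0] ⊗ [0, -6] and rank(T) ≤ 1.
Equivalently every frontal slice T[:,:,k] is c[k] times the rank-1 matrix [1, 1] ⊗ [1, 0]. So T has rank 1 (it is nonzero).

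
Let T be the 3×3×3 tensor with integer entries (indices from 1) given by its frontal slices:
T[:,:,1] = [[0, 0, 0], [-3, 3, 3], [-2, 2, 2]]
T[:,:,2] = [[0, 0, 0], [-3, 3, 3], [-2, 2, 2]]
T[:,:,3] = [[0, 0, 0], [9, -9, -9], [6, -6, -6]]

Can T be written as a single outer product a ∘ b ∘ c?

Yes

If T = a ∘ b ∘ c then every fibre of T is a multiple of the corresponding factor, so read the factors off the fibres through the nonzero entry T[2,1,1] = -3.
The mode-1 fibre T[:,1,1] = [0, -3, -2] gives a = [0, 3, 2] (primitive direction); the mode-2 fibre T[2,:,1] = [-3, 3, 3] gives b = [1, -1, -1]; then c[k] = T[2,1,k] / (a[2]·b[1]) = [-3, -3, 9] / 3 = [-1, -1, 3].
Expanding [0, 3, 2] ∘ [1, -1, -1] ∘ [-1, -1, 3] reproduces all 27 entries of T, so T = [0, 3, 2] ∘ [1, -1, -1] ∘ [-1, -1, 3] and rank(T) ≤ 1.
Equivalently every frontal slice T[:,:,k] is c[k] times the rank-1 matrix [0, 3, 2] ∘ [1, -1, -1]. So T has rank 1 (it is nonzero).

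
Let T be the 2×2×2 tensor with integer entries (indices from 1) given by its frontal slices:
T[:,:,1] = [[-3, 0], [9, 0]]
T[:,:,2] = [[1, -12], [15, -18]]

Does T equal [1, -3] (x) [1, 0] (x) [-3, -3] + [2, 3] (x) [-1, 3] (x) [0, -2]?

Yes

Reconstruct entrywise from the claimed factors. For example, T[2,2,1] = 0 and Σₗ aₗ[2]bₗ[2]cₗ[1] = (-3)·(0)·(-3) + (3)·(3)·(0) = 0; checking all 8 entries, every one matches. The claim holds.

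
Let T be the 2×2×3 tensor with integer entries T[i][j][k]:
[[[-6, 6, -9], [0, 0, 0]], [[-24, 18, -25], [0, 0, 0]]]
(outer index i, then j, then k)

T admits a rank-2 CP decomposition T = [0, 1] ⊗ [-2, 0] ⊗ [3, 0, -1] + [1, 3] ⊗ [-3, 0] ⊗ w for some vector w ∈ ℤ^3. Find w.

w = [2, -2, 3]

Subtract the known terms from T to get the rank-1 residual R = [1, 3] ⊗ [-3, 0] ⊗ w, so R[i,j,k] = a[i]·b[j]·w[k]. Pick indices with nonzero a[0]·b[0] = (1)·(-3) = -3. Only the fibre through (0,0,·) is needed: R[0,0,:] = T[0,0,:] − Σₗ aₗ[0]bₗ[0]cₗ = [-6, 6, -9] − (0)·(-2)·[3, 0, -1] = [-6, 6, -9]. Then w[k] = R[0,0,k] / -3 for each k, giving w = [-6, 6, -9] / -3 = [2, -2, 3].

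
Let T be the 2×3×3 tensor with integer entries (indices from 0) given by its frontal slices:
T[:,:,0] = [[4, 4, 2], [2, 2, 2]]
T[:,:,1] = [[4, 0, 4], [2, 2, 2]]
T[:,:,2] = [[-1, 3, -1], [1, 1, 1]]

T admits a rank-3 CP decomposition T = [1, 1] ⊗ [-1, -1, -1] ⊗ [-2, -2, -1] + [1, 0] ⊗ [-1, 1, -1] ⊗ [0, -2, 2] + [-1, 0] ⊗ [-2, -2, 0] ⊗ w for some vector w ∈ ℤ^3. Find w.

Subtract the known terms from T to get the rank-1 residual R = [-1, 0] ⊗ [-2, -2, 0] ⊗ w, so R[i,j,k] = a[i]·b[j]·w[k]. Pick indices with nonzero a[0]·b[0] = (-1)·(-2) = 2. Only the fibre through (0,0,·) is needed: R[0,0,:] = T[0,0,:] − Σₗ aₗ[0]bₗ[0]cₗ = [4, 4, -1] − (1)·(-1)·[-2, -2, -1] − (1)·(-1)·[0, -2, 2] = [2, 0, 0]. Then w[k] = R[0,0,k] / 2 for each k, giving w = [2, 0, 0] / 2 = [1, 0, 0].

w = [1, 0, 0]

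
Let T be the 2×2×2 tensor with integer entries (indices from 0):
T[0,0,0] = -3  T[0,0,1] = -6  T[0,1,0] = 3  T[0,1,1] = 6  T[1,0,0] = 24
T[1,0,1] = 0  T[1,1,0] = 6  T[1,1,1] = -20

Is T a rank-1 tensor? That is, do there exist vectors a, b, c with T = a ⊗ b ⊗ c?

The mode-1 unfolding of T (rows indexed by i, columns by (j,k) = (0,0), (0,1), (1,0), (1,1)) is [[-3, -6, 3, 6], [24, 0, 6, -20]].
There the 2×2 minor on rows i ∈ {0, 1}, columns (j,k) ∈ {(0,0), (0,1)} is det [[-3, -6], [24, 0]] = 144 ≠ 0, so this unfolding has rank ≥ 2; CP rank is at least every unfolding rank, so rank(T) ≥ 2.
In particular rank(T) ≥ 2 > 1, so T is not rank-1.

No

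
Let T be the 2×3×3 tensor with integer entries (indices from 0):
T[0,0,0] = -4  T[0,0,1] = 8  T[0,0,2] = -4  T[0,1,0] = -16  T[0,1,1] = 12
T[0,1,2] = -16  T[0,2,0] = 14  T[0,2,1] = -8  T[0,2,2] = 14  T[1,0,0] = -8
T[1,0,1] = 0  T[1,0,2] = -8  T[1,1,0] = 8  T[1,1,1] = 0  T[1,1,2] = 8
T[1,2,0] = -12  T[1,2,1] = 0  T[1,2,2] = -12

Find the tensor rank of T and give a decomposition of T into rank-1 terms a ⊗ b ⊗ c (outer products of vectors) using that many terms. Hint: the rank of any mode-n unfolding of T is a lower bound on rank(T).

Lower bound: the mode-1 unfolding of T (rows indexed by i, columns by (j,k) = (0,0), (0,1), (0,2), (1,0), (1,1), (1,2), (2,0), (2,1), (2,2)) is [[-4, 8, -4, -16, 12, -16, 14, -8, 14], [-8, 0, -8, 8, 0, 8, -12, 0, -12]].
There the 2×2 minor on rows i ∈ {0, 1}, columns (j,k) ∈ {(0,0), (0,1)} is det [[-4, 8], [-8, 0]] = 64 ≠ 0, so this unfolding has rank ≥ 2; CP rank is at least every unfolding rank, so rank(T) ≥ 2. (Unfolding ranks only ever bound the CP rank from below — rank(T) can be strictly larger than all of them — so the matching upper bound has to come from an explicit 2-term decomposition.)
Upper bound — finding two terms. Write S_k = T[:,:,k] for the frontal slices: S₀ = [[-4, -16, 14], [-8, 8, -12]], S₁ = [[8, 12, -8], [0, 0, 0]], S₂ = [[-4, -16, 14], [-8, 8, -12]].
If T = a₁ ⊗ b₁ ⊗ c₁ + a₂ ⊗ b₂ ⊗ c₂ then each S_k = c₁[k]·a₁b₁ᵀ + c₂[k]·a₂b₂ᵀ. S₀ and S₁ are linearly independent, so a₁b₁ᵀ and a₂b₂ᵀ must span the same plane of matrices: they are the rank-1 matrices of the form x·S₀ + y·S₁.
The 2×2 minor of x·S₀ + y·S₁ on rows {0,1}, columns {0,1} is −160·x² + 160·xy = (-160)·(x − y)(x), vanishing at (x:y) = (1:1) and (0:1).
M₁ = S₀ + S₁ = [[4, -4, 6], [-8, 8, -12]] = 2·(1, -2)(2, -2, 3)ᵀ and M₂ = S₁ = [[8, 12, -8], [0, 0, 0]] = 4·(1, 0)(2, 3, -2)ᵀ, so take a₁ = (1, -2), b₁ = (2, -2, 3), a₂ = (1, 0), b₂ = (2, 3, -2).
Each slice is an integer combination of E₁ = a₁b₁ᵀ and E₂ = a₂b₂ᵀ: S₀ = 2·E₁ − 4·E₂, S₁ = 4·E₂, S₂ = 2·E₁ − 4·E₂; reading off coefficients, c₁ = (2, 0, 2) and c₂ = (-4, 4, -4).
Hence T = (1, -2) ⊗ (2, -2, 3) ⊗ (2, 0, 2) + (1, 0) ⊗ (2, 3, -2) ⊗ (-4, 4, -4), so rank(T) ≤ 2.
These bounds meet, so rank(T) = 2.

rank(T) = 2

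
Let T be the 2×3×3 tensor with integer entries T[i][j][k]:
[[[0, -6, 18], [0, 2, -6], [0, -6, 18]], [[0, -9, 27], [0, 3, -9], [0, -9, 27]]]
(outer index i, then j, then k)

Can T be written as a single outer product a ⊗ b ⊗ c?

Yes

The mode-1 fibre T[:,0,1] = [-6, -9] gives a = [2, 3] (primitive direction); the mode-2 fibre T[0,:,1] = [-6, 2, -6] gives b = [3, -1, 3]; then c[k] = T[0,0,k] / (a[0]·b[0]) = [0, -6, 18] / 6 = [0, -1, 3].
Expanding [2, 3] ⊗ [3, -1, 3] ⊗ [0, -1, 3] reproduces all 18 entries of T, so T = [2, 3] ⊗ [3, -1, 3] ⊗ [0, -1, 3] and rank(T) ≤ 1.
Equivalently every frontal slice T[:,:,k] is c[k] times the rank-1 matrix [2, 3] ⊗ [3, -1, 3]. So T has rank 1 (it is nonzero).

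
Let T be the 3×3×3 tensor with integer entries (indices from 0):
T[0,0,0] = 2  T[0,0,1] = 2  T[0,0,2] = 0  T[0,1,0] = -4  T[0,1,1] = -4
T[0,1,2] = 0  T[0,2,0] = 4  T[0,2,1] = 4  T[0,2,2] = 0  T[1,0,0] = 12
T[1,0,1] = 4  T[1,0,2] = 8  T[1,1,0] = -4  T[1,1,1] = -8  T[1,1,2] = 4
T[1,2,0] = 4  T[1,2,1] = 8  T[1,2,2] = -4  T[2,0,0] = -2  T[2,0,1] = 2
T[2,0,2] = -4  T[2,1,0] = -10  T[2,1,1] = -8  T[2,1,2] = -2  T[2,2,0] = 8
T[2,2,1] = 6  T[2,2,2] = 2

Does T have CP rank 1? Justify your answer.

No

The mode-1 unfolding of T (rows indexed by i, columns by (j,k) = (0,0), (0,1), (0,2), (1,0), (1,1), (1,2), (2,0), (2,1), (2,2)) is [[2, 2, 0, -4, -4, 0, 4, 4, 0], [12, 4, 8, -4, -8, 4, 4, 8, -4], [-2, 2, -4, -10, -8, -2, 8, 6, 2]].
There the 3×3 minor on rows i ∈ {0, 1, 2}, columns (j,k) ∈ {(0,0), (0,1), (1,0)} is det [[2, 2, -4], [12, 4, -4], [-2, 2, -10]] = 64 ≠ 0, so this unfolding has rank ≥ 3; CP rank is at least every unfolding rank, so rank(T) ≥ 3.
In particular rank(T) ≥ 3 > 1, so T is not rank-1.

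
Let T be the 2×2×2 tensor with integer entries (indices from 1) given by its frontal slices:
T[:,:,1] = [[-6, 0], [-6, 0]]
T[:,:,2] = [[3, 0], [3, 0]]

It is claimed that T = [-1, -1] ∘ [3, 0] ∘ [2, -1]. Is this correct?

Reconstruct entrywise from the claimed factors. For example, T[1,2,1] = 0 and Σₗ aₗ[1]bₗ[2]cₗ[1] = (-1)·(0)·(2) = 0; checking all 8 entries, every one matches. The claim holds.

Yes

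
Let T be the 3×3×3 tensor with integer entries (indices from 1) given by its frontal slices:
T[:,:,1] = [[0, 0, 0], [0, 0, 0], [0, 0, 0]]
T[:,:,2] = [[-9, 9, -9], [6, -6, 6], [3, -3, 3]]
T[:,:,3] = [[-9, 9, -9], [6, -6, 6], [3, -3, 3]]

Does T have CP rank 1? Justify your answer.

Yes

If T = a ⊗ b ⊗ c then every fibre of T is a multiple of the corresponding factor, so read the factors off the fibres through the nonzero entry T[1,1,2] = -9.
The mode-1 fibre T[:,1,2] = [-9, 6, 3] gives a = [3, -2, -1] (primitive direction); the mode-2 fibre T[1,:,2] = [-9, 9, -9] gives b = [1, -1, 1]; then c[k] = T[1,1,k] / (a[1]·b[1]) = [0, -9, -9] / 3 = [0, -3, -3].
Expanding [3, -2, -1] ⊗ [1, -1, 1] ⊗ [0, -3, -3] reproduces all 27 entries of T, so T = [3, -2, -1] ⊗ [1, -1, 1] ⊗ [0, -3, -3] and rank(T) ≤ 1.
Equivalently every frontal slice T[:,:,k] is c[k] times the rank-1 matrix [3, -2, -1] ⊗ [1, -1, 1]. So T has rank 1 (it is nonzero).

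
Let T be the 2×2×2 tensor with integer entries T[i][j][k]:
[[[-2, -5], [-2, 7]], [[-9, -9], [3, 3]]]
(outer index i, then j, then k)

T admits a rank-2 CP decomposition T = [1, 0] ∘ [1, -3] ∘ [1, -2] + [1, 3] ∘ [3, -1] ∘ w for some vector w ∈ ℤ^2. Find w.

w = [-1, -1]

Subtract the known terms from T to get the rank-1 residual R = [1, 3] ∘ [3, -1] ∘ w, so R[i,j,k] = a[i]·b[j]·w[k]. Pick indices with nonzero a[0]·b[0] = (1)·(3) = 3. Only the fibre through (0,0,·) is needed: R[0,0,:] = T[0,0,:] − Σₗ aₗ[0]bₗ[0]cₗ = [-2, -5] − (1)·(1)·[1, -2] = [-3, -3]. Then w[k] = R[0,0,k] / 3 for each k, giving w = [-3, -3] / 3 = [-1, -1].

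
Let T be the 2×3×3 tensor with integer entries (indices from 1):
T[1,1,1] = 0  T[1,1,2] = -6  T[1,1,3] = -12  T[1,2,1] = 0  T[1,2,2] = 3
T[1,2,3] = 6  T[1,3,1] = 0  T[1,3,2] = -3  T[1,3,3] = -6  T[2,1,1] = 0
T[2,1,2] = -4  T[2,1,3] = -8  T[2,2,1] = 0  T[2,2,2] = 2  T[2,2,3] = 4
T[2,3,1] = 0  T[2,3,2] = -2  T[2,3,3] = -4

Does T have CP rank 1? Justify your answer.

Yes

The mode-1 fibre T[:,1,2] = [-6, -4] gives a = [3, 2] (primitive direction); the mode-2 fibre T[1,:,2] = [-6, 3, -3] gives b = [2, -1, 1]; then c[k] = T[1,1,k] / (a[1]·b[1]) = [0, -6, -12] / 6 = [0, -1, -2].
Expanding [3, 2] ⊗ [2, -1, 1] ⊗ [0, -1, -2] reproduces all 18 entries of T, so T = [3, 2] ⊗ [2, -1, 1] ⊗ [0, -1, -2] and rank(T) ≤ 1.
Equivalently every frontal slice T[:,:,k] is c[k] times the rank-1 matrix [3, 2] ⊗ [2, -1, 1]. So T has rank 1 (it is nonzero).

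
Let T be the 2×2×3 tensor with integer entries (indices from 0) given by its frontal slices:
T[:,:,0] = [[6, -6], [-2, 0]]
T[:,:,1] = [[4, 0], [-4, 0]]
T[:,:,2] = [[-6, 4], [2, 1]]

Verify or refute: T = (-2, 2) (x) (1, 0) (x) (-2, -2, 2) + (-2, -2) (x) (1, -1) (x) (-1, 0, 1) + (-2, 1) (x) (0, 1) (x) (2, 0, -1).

Reconstruct entrywise from the claimed factors. For example, T[0,1,0] = -6 and Σₗ aₗ[0]bₗ[1]cₗ[0] = (-2)·(0)·(-2) + (-2)·(-1)·(-1) + (-2)·(1)·(2) = -6; checking all 12 entries, every one matches. The claim holds.

Yes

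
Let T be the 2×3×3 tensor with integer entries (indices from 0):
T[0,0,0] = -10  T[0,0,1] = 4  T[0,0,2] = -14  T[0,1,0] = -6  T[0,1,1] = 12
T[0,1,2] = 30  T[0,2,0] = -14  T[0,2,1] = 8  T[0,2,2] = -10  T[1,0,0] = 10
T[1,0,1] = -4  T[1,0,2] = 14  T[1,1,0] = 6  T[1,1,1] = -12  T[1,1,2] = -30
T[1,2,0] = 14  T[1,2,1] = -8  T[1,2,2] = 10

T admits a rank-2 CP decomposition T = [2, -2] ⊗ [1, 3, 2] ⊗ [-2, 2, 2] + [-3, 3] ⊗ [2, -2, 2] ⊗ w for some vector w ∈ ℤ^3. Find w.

Subtract the known terms from T to get the rank-1 residual R = [-3, 3] ⊗ [2, -2, 2] ⊗ w, so R[i,j,k] = a[i]·b[j]·w[k]. Pick indices with nonzero a[0]·b[0] = (-3)·(2) = -6. Only the fibre through (0,0,·) is needed: R[0,0,:] = T[0,0,:] − Σₗ aₗ[0]bₗ[0]cₗ = [-10, 4, -14] − (2)·(1)·[-2, 2, 2] = [-6, 0, -18]. Then w[k] = R[0,0,k] / -6 for each k, giving w = [-6, 0, -18] / -6 = [1, 0, 3].

w = [1, 0, 3]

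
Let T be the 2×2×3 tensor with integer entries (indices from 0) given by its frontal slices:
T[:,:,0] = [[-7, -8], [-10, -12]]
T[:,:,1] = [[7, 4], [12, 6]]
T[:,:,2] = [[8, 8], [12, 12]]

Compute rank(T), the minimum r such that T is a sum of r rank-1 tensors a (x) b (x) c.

2

Lower bound: in the mode-2 unfolding of T (rows indexed by j, columns by (i,k)) the 2×2 minor on rows j ∈ {0, 1}, columns (i,k) ∈ {(0,0), (0,1)} is det [[-7, 7], [-8, 4]] = 28 ≠ 0, so that unfolding has rank ≥ 2 and hence rank(T) ≥ 2 (CP rank is at least every unfolding rank, though it can be larger).
Upper bound: with S_k = T[:,:,k], the two rank-1 terms a₁b₁ᵀ, a₂b₂ᵀ are the rank-1 members of the pencil x·S₀ + y·S₁.
det(x·S₀ + y·S₁) is 4·x² + 10·xy − 6·y² = 2·(x + 3·y)(2·x − y), vanishing at (x:y) = (3:-1) and (1:2).
M₁ = 3·S₀ − S₁ = [[-28, -28], [-42, -42]] = (-14)·[2, 3][1, 1]ᵀ and M₂ = S₀ + 2·S₁ = [[7, 0], [14, 0]] = 7·[1, 2][1, 0]ᵀ, so take a₁ = [2, 3], b₁ = [1, 1], a₂ = [1, 2], b₂ = [1, 0].
Each slice is an integer combination of E₁ = a₁b₁ᵀ and E₂ = a₂b₂ᵀ: S₀ = −4·E₁ + E₂, S₁ = 2·E₁ + 3·E₂, S₂ = 4·E₁; reading off coefficients, c₁ = [-4, 2, 4] and c₂ = [1, 3, 0].
Hence T = [2, 3] (x) [1, 1] (x) [-4, 2, 4] + [1, 2] (x) [1, 0] (x) [1, 3, 0], so rank(T) ≤ 2.
These bounds meet, so rank(T) = 2.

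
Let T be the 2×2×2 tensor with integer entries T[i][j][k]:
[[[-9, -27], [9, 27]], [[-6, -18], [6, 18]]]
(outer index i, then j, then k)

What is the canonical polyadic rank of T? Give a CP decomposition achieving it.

Lower bound: T ≠ 0 (e.g. T[0,0,0] = -9), so rank(T) ≥ 1.
Upper bound: the mode-1 fibre T[:,0,0] = [-9, -6] gives a = [3, 2] (primitive direction); the mode-2 fibre T[0,:,0] = [-9, 9] gives b = [1, -1]; then c[k] = T[0,0,k] / (a[0]·b[0]) = [-9, -27] / 3 = [-3, -9].
Expanding [3, 2] ⊗ [1, -1] ⊗ [-3, -9] reproduces all 8 entries of T, so T = [3, 2] ⊗ [1, -1] ⊗ [-3, -9] and rank(T) ≤ 1.
These bounds meet, so rank(T) = 1.

rank(T) = 1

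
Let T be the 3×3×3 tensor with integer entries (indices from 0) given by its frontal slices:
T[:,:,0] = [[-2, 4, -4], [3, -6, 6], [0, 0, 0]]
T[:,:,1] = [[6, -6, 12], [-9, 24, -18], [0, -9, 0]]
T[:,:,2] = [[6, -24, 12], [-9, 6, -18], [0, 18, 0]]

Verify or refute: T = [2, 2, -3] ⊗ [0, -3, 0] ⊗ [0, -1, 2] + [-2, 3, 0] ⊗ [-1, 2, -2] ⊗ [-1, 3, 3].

Reconstruct entrywise from the claimed factors. For example, T[1,1,0] = -6 and Σₗ aₗ[1]bₗ[1]cₗ[0] = (2)·(-3)·(0) + (3)·(2)·(-1) = -6; checking all 27 entries, every one matches. The claim holds.

Yes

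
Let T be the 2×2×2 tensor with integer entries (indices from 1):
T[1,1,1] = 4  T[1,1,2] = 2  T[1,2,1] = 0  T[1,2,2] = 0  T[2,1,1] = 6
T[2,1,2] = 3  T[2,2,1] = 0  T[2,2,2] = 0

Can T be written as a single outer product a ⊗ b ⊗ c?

The mode-1 fibre T[:,1,1] = [4, 6] gives a = [2, 3] (primitive direction); the mode-2 fibre T[1,:,1] = [4, 0] gives b = [1, 0]; then c[k] = T[1,1,k] / (a[1]·b[1]) = [4, 2] / 2 = [2, 1].
Expanding [2, 3] ⊗ [1, 0] ⊗ [2, 1] reproduces all 8 entries of T, so T = [2, 3] ⊗ [1, 0] ⊗ [2, 1] and rank(T) ≤ 1.
Equivalently every frontal slice T[:,:,k] is c[k] times the rank-1 matrix [2, 3] ⊗ [1, 0]. So T has rank 1 (it is nonzero).

Yes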